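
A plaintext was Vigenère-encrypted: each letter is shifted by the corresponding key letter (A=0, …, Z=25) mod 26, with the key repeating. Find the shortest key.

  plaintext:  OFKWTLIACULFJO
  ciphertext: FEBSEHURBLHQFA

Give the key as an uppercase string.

RZRWLWM

  i= 0: F-O = 17 → R
  i= 1: E-F = 25 → Z
  i= 2: B-K = 17 → R
  i= 3: S-W = 22 → W
  i= 4: E-T = 11 → L
  i= 5: H-L = 22 → W
  i= 6: U-I = 12 → M
  i= 7: R-A = 17 → R
  i= 8: B-C = 25 → Z
  i= 9: L-U = 17 → R
  i=10: H-L = 22 → W
  i=11: Q-F = 11 → L
  i=12: F-J = 22 → W
  i=13: A-O = 12 → M
  shifts repeat with period 7: RZRWLWM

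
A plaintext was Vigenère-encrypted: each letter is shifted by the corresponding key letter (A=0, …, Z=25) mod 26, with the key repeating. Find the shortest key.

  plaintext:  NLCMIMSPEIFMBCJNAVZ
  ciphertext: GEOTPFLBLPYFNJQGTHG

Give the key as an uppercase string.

TTMHH

  i= 0: G-N = 19 → T
  i= 1: E-L = 19 → T
  i= 2: O-C = 12 → M
  i= 3: T-M =  7 → H
  i= 4: P-I =  7 → H
  i= 5: F-M = 19 → T
  i= 6: L-S = 19 → T
  i= 7: B-P = 12 → M
  i= 8: L-E =  7 → H
  i= 9: P-I =  7 → H
  i=10: Y-F = 19 → T
  i=11: F-M = 19 → T
  i=12: N-B = 12 → M
  i=13: J-C =  7 → H
  i=14: Q-J =  7 → H
  i=15: G-N = 19 → T
  i=16: T-A = 19 → T
  i=17: H-V = 12 → M
  i=18: G-Z =  7 → H
  shifts repeat with period 5: TTMHH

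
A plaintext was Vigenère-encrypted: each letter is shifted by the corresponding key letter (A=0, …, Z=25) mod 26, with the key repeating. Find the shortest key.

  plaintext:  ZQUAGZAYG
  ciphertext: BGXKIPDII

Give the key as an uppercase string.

  i= 0: B-Z =  2 → C
  i= 1: G-Q = 16 → Q
  i= 2: X-U =  3 → D
  i= 3: K-A = 10 → K
  i= 4: I-G =  2 → C
  i= 5: P-Z = 16 → Q
  i= 6: D-A =  3 → D
  i= 7: I-Y = 10 → K
  i= 8: I-G =  2 → C
  shifts repeat with period 4: CQDK

CQDK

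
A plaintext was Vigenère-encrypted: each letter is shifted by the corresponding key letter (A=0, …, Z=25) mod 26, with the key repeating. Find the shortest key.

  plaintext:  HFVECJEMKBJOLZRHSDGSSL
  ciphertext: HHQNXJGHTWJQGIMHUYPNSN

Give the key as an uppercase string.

ACVJV

  i= 0: H-H =  0 → A
  i= 1: H-F =  2 → C
  i= 2: Q-V = 21 → V
  i= 3: N-E =  9 → J
  i= 4: X-C = 21 → V
  i= 5: J-J =  0 → A
  i= 6: G-E =  2 → C
  i= 7: H-M = 21 → V
  i= 8: T-K =  9 → J
  i= 9: W-B = 21 → V
  i=10: J-J =  0 → A
  i=11: Q-O =  2 → C
  i=12: G-L = 21 → V
  i=13: I-Z =  9 → J
  i=14: M-R = 21 → V
  i=15: H-H =  0 → A
  i=16: U-S =  2 → C
  i=17: Y-D = 21 → V
  i=18: P-G =  9 → J
  i=19: N-S = 21 → V
  i=20: S-S =  0 → A
  i=21: N-L =  2 → C
  shifts repeat with period 5: ACVJV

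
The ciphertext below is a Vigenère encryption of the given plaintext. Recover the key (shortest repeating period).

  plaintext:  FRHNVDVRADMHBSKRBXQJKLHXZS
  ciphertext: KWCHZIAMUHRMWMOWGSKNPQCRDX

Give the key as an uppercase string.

FFVUE

  i= 0: K-F =  5 → F
  i= 1: W-R =  5 → F
  i= 2: C-H = 21 → V
  i= 3: H-N = 20 → U
  i= 4: Z-V =  4 → E
  i= 5: I-D =  5 → F
  i= 6: A-V =  5 → F
  i= 7: M-R = 21 → V
  i= 8: U-A = 20 → U
  i= 9: H-D =  4 → E
  i=10: R-M =  5 → F
  i=11: M-H =  5 → F
  i=12: W-B = 21 → V
  i=13: M-S = 20 → U
  i=14: O-K =  4 → E
  i=15: W-R =  5 → F
  i=16: G-B =  5 → F
  i=17: S-X = 21 → V
  i=18: K-Q = 20 → U
  i=19: N-J =  4 → E
  i=20: P-K =  5 → F
  i=21: Q-L =  5 → F
  i=22: C-H = 21 → V
  i=23: R-X = 20 → U
  i=24: D-Z =  4 → E
  i=25: X-S =  5 → F
  shifts repeat with period 5: FFVUE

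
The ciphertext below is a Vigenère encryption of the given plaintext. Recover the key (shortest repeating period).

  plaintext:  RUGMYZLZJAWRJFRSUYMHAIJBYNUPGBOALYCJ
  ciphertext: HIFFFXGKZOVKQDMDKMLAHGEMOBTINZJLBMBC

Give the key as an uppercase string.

  i= 0: H-R = 16 → Q
  i= 1: I-U = 14 → O
  i= 2: F-G = 25 → Z
  i= 3: F-M = 19 → T
  i= 4: F-Y =  7 → H
  i= 5: X-Z = 24 → Y
  i= 6: G-L = 21 → V
  i= 7: K-Z = 11 → L
  i= 8: Z-J = 16 → Q
  i= 9: O-A = 14 → O
  i=10: V-W = 25 → Z
  i=11: K-R = 19 → T
  i=12: Q-J =  7 → H
  i=13: D-F = 24 → Y
  i=14: M-R = 21 → V
  i=15: D-S = 11 → L
  i=16: K-U = 16 → Q
  i=17: M-Y = 14 → O
  i=18: L-M = 25 → Z
  i=19: A-H = 19 → T
  i=20: H-A =  7 → H
  i=21: G-I = 24 → Y
  i=22: E-J = 21 → V
  i=23: M-B = 11 → L
  i=24: O-Y = 16 → Q
  i=25: B-N = 14 → O
  i=26: T-U = 25 → Z
  i=27: I-P = 19 → T
  i=28: N-G =  7 → H
  i=29: Z-B = 24 → Y
  i=30: J-O = 21 → V
  i=31: L-A = 11 → L
  i=32: B-L = 16 → Q
  i=33: M-Y = 14 → O
  i=34: B-C = 25 → Z
  i=35: C-J = 19 → T
  shifts repeat with period 8: QOZTHYVL

QOZTHYVL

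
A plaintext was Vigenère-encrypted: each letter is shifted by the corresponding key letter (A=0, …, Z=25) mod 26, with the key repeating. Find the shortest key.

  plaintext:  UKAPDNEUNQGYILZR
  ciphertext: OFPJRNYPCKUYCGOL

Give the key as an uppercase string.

UVPUOA

  i= 0: O-U = 20 → U
  i= 1: F-K = 21 → V
  i= 2: P-A = 15 → P
  i= 3: J-P = 20 → U
  i= 4: R-D = 14 → O
  i= 5: N-N =  0 → A
  i= 6: Y-E = 20 → U
  i= 7: P-U = 21 → V
  i= 8: C-N = 15 → P
  i= 9: K-Q = 20 → U
  i=10: U-G = 14 → O
  i=11: Y-Y =  0 → A
  i=12: C-I = 20 → U
  i=13: G-L = 21 → V
  i=14: O-Z = 15 → P
  i=15: L-R = 20 → U
  shifts repeat with period 6: UVPUOA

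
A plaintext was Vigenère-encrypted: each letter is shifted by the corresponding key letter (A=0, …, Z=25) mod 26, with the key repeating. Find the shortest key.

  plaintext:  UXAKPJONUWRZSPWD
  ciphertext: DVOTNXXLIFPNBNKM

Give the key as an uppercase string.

JYO

  i= 0: D-U =  9 → J
  i= 1: V-X = 24 → Y
  i= 2: O-A = 14 → O
  i= 3: T-K =  9 → J
  i= 4: N-P = 24 → Y
  i= 5: X-J = 14 → O
  i= 6: X-O =  9 → J
  i= 7: L-N = 24 → Y
  i= 8: I-U = 14 → O
  i= 9: F-W =  9 → J
  i=10: P-R = 24 → Y
  i=11: N-Z = 14 → O
  i=12: B-S =  9 → J
  i=13: N-P = 24 → Y
  i=14: K-W = 14 → O
  i=15: M-D =  9 → J
  shifts repeat with period 3: JYO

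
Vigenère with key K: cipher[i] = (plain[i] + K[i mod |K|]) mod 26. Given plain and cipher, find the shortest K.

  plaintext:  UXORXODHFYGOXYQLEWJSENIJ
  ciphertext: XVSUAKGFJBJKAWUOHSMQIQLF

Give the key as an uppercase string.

DYEDDW

  i= 0: X-U =  3 → D
  i= 1: V-X = 24 → Y
  i= 2: S-O =  4 → E
  i= 3: U-R =  3 → D
  i= 4: A-X =  3 → D
  i= 5: K-O = 22 → W
  i= 6: G-D =  3 → D
  i= 7: F-H = 24 → Y
  i= 8: J-F =  4 → E
  i= 9: B-Y =  3 → D
  i=10: J-G =  3 → D
  i=11: K-O = 22 → W
  i=12: A-X =  3 → D
  i=13: W-Y = 24 → Y
  i=14: U-Q =  4 → E
  i=15: O-L =  3 → D
  i=16: H-E =  3 → D
  i=17: S-W = 22 → W
  i=18: M-J =  3 → D
  i=19: Q-S = 24 → Y
  i=20: I-E =  4 → E
  i=21: Q-N =  3 → D
  i=22: L-I =  3 → D
  i=23: F-J = 22 → W
  shifts repeat with period 6: DYEDDW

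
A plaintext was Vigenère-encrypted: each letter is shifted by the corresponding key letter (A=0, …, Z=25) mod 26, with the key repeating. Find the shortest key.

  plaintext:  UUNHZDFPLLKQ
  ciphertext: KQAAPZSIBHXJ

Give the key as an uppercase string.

QWNT

  i= 0: K-U = 16 → Q
  i= 1: Q-U = 22 → W
  i= 2: A-N = 13 → N
  i= 3: A-H = 19 → T
  i= 4: P-Z = 16 → Q
  i= 5: Z-D = 22 → W
  i= 6: S-F = 13 → N
  i= 7: I-P = 19 → T
  i= 8: B-L = 16 → Q
  i= 9: H-L = 22 → W
  i=10: X-K = 13 → N
  i=11: J-Q = 19 → T
  shifts repeat with period 4: QWNT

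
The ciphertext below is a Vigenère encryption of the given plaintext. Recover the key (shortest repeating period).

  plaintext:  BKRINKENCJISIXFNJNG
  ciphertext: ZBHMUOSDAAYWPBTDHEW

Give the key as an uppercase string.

  i= 0: Z-B = 24 → Y
  i= 1: B-K = 17 → R
  i= 2: H-R = 16 → Q
  i= 3: M-I =  4 → E
  i= 4: U-N =  7 → H
  i= 5: O-K =  4 → E
  i= 6: S-E = 14 → O
  i= 7: D-N = 16 → Q
  i= 8: A-C = 24 → Y
  i= 9: A-J = 17 → R
  i=10: Y-I = 16 → Q
  i=11: W-S =  4 → E
  i=12: P-I =  7 → H
  i=13: B-X =  4 → E
  i=14: T-F = 14 → O
  i=15: D-N = 16 → Q
  i=16: H-J = 24 → Y
  i=17: E-N = 17 → R
  i=18: W-G = 16 → Q
  shifts repeat with period 8: YRQEHEOQ

YRQEHEOQ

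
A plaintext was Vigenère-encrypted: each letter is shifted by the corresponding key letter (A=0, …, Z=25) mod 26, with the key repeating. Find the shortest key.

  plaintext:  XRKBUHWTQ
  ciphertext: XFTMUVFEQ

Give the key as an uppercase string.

AOJL

  i= 0: X-X =  0 → A
  i= 1: F-R = 14 → O
  i= 2: T-K =  9 → J
  i= 3: M-B = 11 → L
  i= 4: U-U =  0 → A
  i= 5: V-H = 14 → O
  i= 6: F-W =  9 → J
  i= 7: E-T = 11 → L
  i= 8: Q-Q =  0 → A
  shifts repeat with period 4: AOJL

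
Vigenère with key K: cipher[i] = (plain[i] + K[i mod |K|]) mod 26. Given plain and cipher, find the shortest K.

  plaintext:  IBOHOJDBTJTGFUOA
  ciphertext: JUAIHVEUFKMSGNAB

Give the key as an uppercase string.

BTM

  i= 0: J-I =  1 → B
  i= 1: U-B = 19 → T
  i= 2: A-O = 12 → M
  i= 3: I-H =  1 → B
  i= 4: H-O = 19 → T
  i= 5: V-J = 12 → M
  i= 6: E-D =  1 → B
  i= 7: U-B = 19 → T
  i= 8: F-T = 12 → M
  i= 9: K-J =  1 → B
  i=10: M-T = 19 → T
  i=11: S-G = 12 → M
  i=12: G-F =  1 → B
  i=13: N-U = 19 → T
  i=14: A-O = 12 → M
  i=15: B-A =  1 → B
  shifts repeat with period 3: BTM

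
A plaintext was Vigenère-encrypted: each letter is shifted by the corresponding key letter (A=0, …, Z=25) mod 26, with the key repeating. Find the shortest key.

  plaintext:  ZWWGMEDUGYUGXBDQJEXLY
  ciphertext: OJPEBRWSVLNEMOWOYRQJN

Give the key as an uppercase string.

PNTY

  i= 0: O-Z = 15 → P
  i= 1: J-W = 13 → N
  i= 2: P-W = 19 → T
  i= 3: E-G = 24 → Y
  i= 4: B-M = 15 → P
  i= 5: R-E = 13 → N
  i= 6: W-D = 19 → T
  i= 7: S-U = 24 → Y
  i= 8: V-G = 15 → P
  i= 9: L-Y = 13 → N
  i=10: N-U = 19 → T
  i=11: E-G = 24 → Y
  i=12: M-X = 15 → P
  i=13: O-B = 13 → N
  i=14: W-D = 19 → T
  i=15: O-Q = 24 → Y
  i=16: Y-J = 15 → P
  i=17: R-E = 13 → N
  i=18: Q-X = 19 → T
  i=19: J-L = 24 → Y
  i=20: N-Y = 15 → P
  shifts repeat with period 4: PNTY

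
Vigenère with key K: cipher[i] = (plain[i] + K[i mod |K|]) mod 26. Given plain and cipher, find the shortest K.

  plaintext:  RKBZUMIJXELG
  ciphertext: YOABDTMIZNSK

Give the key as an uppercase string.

HEZCJ

  i= 0: Y-R =  7 → H
  i= 1: O-K =  4 → E
  i= 2: A-B = 25 → Z
  i= 3: B-Z =  2 → C
  i= 4: D-U =  9 → J
  i= 5: T-M =  7 → H
  i= 6: M-I =  4 → E
  i= 7: I-J = 25 → Z
  i= 8: Z-X =  2 → C
  i= 9: N-E =  9 → J
  i=10: S-L =  7 → H
  i=11: K-G =  4 → E
  shifts repeat with period 5: HEZCJ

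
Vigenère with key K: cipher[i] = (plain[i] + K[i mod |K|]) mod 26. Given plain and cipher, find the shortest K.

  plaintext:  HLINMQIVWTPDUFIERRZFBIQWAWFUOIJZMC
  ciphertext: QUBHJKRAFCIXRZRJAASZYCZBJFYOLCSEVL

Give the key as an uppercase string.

  i= 0: Q-H =  9 → J
  i= 1: U-L =  9 → J
  i= 2: B-I = 19 → T
  i= 3: H-N = 20 → U
  i= 4: J-M = 23 → X
  i= 5: K-Q = 20 → U
  i= 6: R-I =  9 → J
  i= 7: A-V =  5 → F
  i= 8: F-W =  9 → J
  i= 9: C-T =  9 → J
  i=10: I-P = 19 → T
  i=11: X-D = 20 → U
  i=12: R-U = 23 → X
  i=13: Z-F = 20 → U
  i=14: R-I =  9 → J
  i=15: J-E =  5 → F
  i=16: A-R =  9 → J
  i=17: A-R =  9 → J
  i=18: S-Z = 19 → T
  i=19: Z-F = 20 → U
  i=20: Y-B = 23 → X
  i=21: C-I = 20 → U
  i=22: Z-Q =  9 → J
  i=23: B-W =  5 → F
  i=24: J-A =  9 → J
  i=25: F-W =  9 → J
  i=26: Y-F = 19 → T
  i=27: O-U = 20 → U
  i=28: L-O = 23 → X
  i=29: C-I = 20 → U
  i=30: S-J =  9 → J
  i=31: E-Z =  5 → F
  i=32: V-M =  9 → J
  i=33: L-C =  9 → J
  shifts repeat with period 8: JJTUXUJF

JJTUXUJF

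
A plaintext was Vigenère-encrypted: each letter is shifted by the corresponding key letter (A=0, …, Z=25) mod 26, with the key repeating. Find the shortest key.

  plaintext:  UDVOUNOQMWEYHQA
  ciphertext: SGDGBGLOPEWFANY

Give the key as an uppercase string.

  i= 0: S-U = 24 → Y
  i= 1: G-D =  3 → D
  i= 2: D-V =  8 → I
  i= 3: G-O = 18 → S
  i= 4: B-U =  7 → H
  i= 5: G-N = 19 → T
  i= 6: L-O = 23 → X
  i= 7: O-Q = 24 → Y
  i= 8: P-M =  3 → D
  i= 9: E-W =  8 → I
  i=10: W-E = 18 → S
  i=11: F-Y =  7 → H
  i=12: A-H = 19 → T
  i=13: N-Q = 23 → X
  i=14: Y-A = 24 → Y
  shifts repeat with period 7: YDISHTX

YDISHTX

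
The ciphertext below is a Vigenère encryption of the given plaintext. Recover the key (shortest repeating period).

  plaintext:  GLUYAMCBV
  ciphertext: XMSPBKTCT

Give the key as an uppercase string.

  i= 0: X-G = 17 → R
  i= 1: M-L =  1 → B
  i= 2: S-U = 24 → Y
  i= 3: P-Y = 17 → R
  i= 4: B-A =  1 → B
  i= 5: K-M = 24 → Y
  i= 6: T-C = 17 → R
  i= 7: C-B =  1 → B
  i= 8: T-V = 24 → Y
  shifts repeat with period 3: RBY

RBY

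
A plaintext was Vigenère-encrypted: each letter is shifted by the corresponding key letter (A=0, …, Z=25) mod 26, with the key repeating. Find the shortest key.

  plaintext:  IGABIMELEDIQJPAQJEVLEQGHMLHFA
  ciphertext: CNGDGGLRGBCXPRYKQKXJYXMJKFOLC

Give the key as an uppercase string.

UHGCY

  i= 0: C-I = 20 → U
  i= 1: N-G =  7 → H
  i= 2: G-A =  6 → G
  i= 3: D-B =  2 → C
  i= 4: G-I = 24 → Y
  i= 5: G-M = 20 → U
  i= 6: L-E =  7 → H
  i= 7: R-L =  6 → G
  i= 8: G-E =  2 → C
  i= 9: B-D = 24 → Y
  i=10: C-I = 20 → U
  i=11: X-Q =  7 → H
  i=12: P-J =  6 → G
  i=13: R-P =  2 → C
  i=14: Y-A = 24 → Y
  i=15: K-Q = 20 → U
  i=16: Q-J =  7 → H
  i=17: K-E =  6 → G
  i=18: X-V =  2 → C
  i=19: J-L = 24 → Y
  i=20: Y-E = 20 → U
  i=21: X-Q =  7 → H
  i=22: M-G =  6 → G
  i=23: J-H =  2 → C
  i=24: K-M = 24 → Y
  i=25: F-L = 20 → U
  i=26: O-H =  7 → H
  i=27: L-F =  6 → G
  i=28: C-A =  2 → C
  shifts repeat with period 5: UHGCY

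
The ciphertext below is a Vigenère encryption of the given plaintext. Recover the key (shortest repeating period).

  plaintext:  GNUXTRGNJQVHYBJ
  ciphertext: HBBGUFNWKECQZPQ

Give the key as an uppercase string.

BOHJ

  i= 0: H-G =  1 → B
  i= 1: B-N = 14 → O
  i= 2: B-U =  7 → H
  i= 3: G-X =  9 → J
  i= 4: U-T =  1 → B
  i= 5: F-R = 14 → O
  i= 6: N-G =  7 → H
  i= 7: W-N =  9 → J
  i= 8: K-J =  1 → B
  i= 9: E-Q = 14 → O
  i=10: C-V =  7 → H
  i=11: Q-H =  9 → J
  i=12: Z-Y =  1 → B
  i=13: P-B = 14 → O
  i=14: Q-J =  7 → H
  shifts repeat with period 4: BOHJ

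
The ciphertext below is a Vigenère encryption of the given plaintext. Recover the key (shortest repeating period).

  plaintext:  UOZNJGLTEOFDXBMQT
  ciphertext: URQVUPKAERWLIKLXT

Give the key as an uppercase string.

  i= 0: U-U =  0 → A
  i= 1: R-O =  3 → D
  i= 2: Q-Z = 17 → R
  i= 3: V-N =  8 → I
  i= 4: U-J = 11 → L
  i= 5: P-G =  9 → J
  i= 6: K-L = 25 → Z
  i= 7: A-T =  7 → H
  i= 8: E-E =  0 → A
  i= 9: R-O =  3 → D
  i=10: W-F = 17 → R
  i=11: L-D =  8 → I
  i=12: I-X = 11 → L
  i=13: K-B =  9 → J
  i=14: L-M = 25 → Z
  i=15: X-Q =  7 → H
  i=16: T-T =  0 → A
  shifts repeat with period 8: ADRILJZH

ADRILJZH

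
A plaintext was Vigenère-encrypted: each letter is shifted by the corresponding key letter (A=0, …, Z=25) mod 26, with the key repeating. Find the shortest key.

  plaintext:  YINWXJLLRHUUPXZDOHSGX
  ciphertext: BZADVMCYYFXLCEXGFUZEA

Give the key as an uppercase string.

DRNHY

  i= 0: B-Y =  3 → D
  i= 1: Z-I = 17 → R
  i= 2: A-N = 13 → N
  i= 3: D-W =  7 → H
  i= 4: V-X = 24 → Y
  i= 5: M-J =  3 → D
  i= 6: C-L = 17 → R
  i= 7: Y-L = 13 → N
  i= 8: Y-R =  7 → H
  i= 9: F-H = 24 → Y
  i=10: X-U =  3 → D
  i=11: L-U = 17 → R
  i=12: C-P = 13 → N
  i=13: E-X =  7 → H
  i=14: X-Z = 24 → Y
  i=15: G-D =  3 → D
  i=16: F-O = 17 → R
  i=17: U-H = 13 → N
  i=18: Z-S =  7 → H
  i=19: E-G = 24 → Y
  i=20: A-X =  3 → D
  shifts repeat with period 5: DRNHY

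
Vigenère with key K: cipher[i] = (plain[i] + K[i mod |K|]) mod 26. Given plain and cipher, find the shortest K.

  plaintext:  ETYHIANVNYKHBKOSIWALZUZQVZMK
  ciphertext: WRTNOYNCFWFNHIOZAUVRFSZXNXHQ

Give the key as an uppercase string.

  i= 0: W-E = 18 → S
  i= 1: R-T = 24 → Y
  i= 2: T-Y = 21 → V
  i= 3: N-H =  6 → G
  i= 4: O-I =  6 → G
  i= 5: Y-A = 24 → Y
  i= 6: N-N =  0 → A
  i= 7: C-V =  7 → H
  i= 8: F-N = 18 → S
  i= 9: W-Y = 24 → Y
  i=10: F-K = 21 → V
  i=11: N-H =  6 → G
  i=12: H-B =  6 → G
  i=13: I-K = 24 → Y
  i=14: O-O =  0 → A
  i=15: Z-S =  7 → H
  i=16: A-I = 18 → S
  i=17: U-W = 24 → Y
  i=18: V-A = 21 → V
  i=19: R-L =  6 → G
  i=20: F-Z =  6 → G
  i=21: S-U = 24 → Y
  i=22: Z-Z =  0 → A
  i=23: X-Q =  7 → H
  i=24: N-V = 18 → S
  i=25: X-Z = 24 → Y
  i=26: H-M = 21 → V
  i=27: Q-K =  6 → G
  shifts repeat with period 8: SYVGGYAH

SYVGGYAH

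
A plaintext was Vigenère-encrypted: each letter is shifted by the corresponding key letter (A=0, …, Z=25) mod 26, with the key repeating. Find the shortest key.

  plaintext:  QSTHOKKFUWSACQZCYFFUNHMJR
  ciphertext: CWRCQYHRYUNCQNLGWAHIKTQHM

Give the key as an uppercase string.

  i= 0: C-Q = 12 → M
  i= 1: W-S =  4 → E
  i= 2: R-T = 24 → Y
  i= 3: C-H = 21 → V
  i= 4: Q-O =  2 → C
  i= 5: Y-K = 14 → O
  i= 6: H-K = 23 → X
  i= 7: R-F = 12 → M
  i= 8: Y-U =  4 → E
  i= 9: U-W = 24 → Y
  i=10: N-S = 21 → V
  i=11: C-A =  2 → C
  i=12: Q-C = 14 → O
  i=13: N-Q = 23 → X
  i=14: L-Z = 12 → M
  i=15: G-C =  4 → E
  i=16: W-Y = 24 → Y
  i=17: A-F = 21 → V
  i=18: H-F =  2 → C
  i=19: I-U = 14 → O
  i=20: K-N = 23 → X
  i=21: T-H = 12 → M
  i=22: Q-M =  4 → E
  i=23: H-J = 24 → Y
  i=24: M-R = 21 → V
  shifts repeat with period 7: MEYVCOX

MEYVCOX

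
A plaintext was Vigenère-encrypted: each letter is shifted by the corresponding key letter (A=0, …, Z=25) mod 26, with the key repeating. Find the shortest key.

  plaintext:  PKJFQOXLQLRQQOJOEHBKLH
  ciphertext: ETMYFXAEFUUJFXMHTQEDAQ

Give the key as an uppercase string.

PJDT

  i= 0: E-P = 15 → P
  i= 1: T-K =  9 → J
  i= 2: M-J =  3 → D
  i= 3: Y-F = 19 → T
  i= 4: F-Q = 15 → P
  i= 5: X-O =  9 → J
  i= 6: A-X =  3 → D
  i= 7: E-L = 19 → T
  i= 8: F-Q = 15 → P
  i= 9: U-L =  9 → J
  i=10: U-R =  3 → D
  i=11: J-Q = 19 → T
  i=12: F-Q = 15 → P
  i=13: X-O =  9 → J
  i=14: M-J =  3 → D
  i=15: H-O = 19 → T
  i=16: T-E = 15 → P
  i=17: Q-H =  9 → J
  i=18: E-B =  3 → D
  i=19: D-K = 19 → T
  i=20: A-L = 15 → P
  i=21: Q-H =  9 → J
  shifts repeat with period 4: PJDT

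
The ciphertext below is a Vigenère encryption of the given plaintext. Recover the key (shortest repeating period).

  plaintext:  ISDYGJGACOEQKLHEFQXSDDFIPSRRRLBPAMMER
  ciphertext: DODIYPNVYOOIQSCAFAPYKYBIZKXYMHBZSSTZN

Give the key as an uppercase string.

  i= 0: D-I = 21 → V
  i= 1: O-S = 22 → W
  i= 2: D-D =  0 → A
  i= 3: I-Y = 10 → K
  i= 4: Y-G = 18 → S
  i= 5: P-J =  6 → G
  i= 6: N-G =  7 → H
  i= 7: V-A = 21 → V
  i= 8: Y-C = 22 → W
  i= 9: O-O =  0 → A
  i=10: O-E = 10 → K
  i=11: I-Q = 18 → S
  i=12: Q-K =  6 → G
  i=13: S-L =  7 → H
  i=14: C-H = 21 → V
  i=15: A-E = 22 → W
  i=16: F-F =  0 → A
  i=17: A-Q = 10 → K
  i=18: P-X = 18 → S
  i=19: Y-S =  6 → G
  i=20: K-D =  7 → H
  i=21: Y-D = 21 → V
  i=22: B-F = 22 → W
  i=23: I-I =  0 → A
  i=24: Z-P = 10 → K
  i=25: K-S = 18 → S
  i=26: X-R =  6 → G
  i=27: Y-R =  7 → H
  i=28: M-R = 21 → V
  i=29: H-L = 22 → W
  i=30: B-B =  0 → A
  i=31: Z-P = 10 → K
  i=32: S-A = 18 → S
  i=33: S-M =  6 → G
  i=34: T-M =  7 → H
  i=35: Z-E = 21 → V
  i=36: N-R = 22 → W
  shifts repeat with period 7: VWAKSGH

VWAKSGH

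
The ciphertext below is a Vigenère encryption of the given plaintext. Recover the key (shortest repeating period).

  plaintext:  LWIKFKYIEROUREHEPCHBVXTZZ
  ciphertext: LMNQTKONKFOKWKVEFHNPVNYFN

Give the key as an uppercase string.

AQFGO

  i= 0: L-L =  0 → A
  i= 1: M-W = 16 → Q
  i= 2: N-I =  5 → F
  i= 3: Q-K =  6 → G
  i= 4: T-F = 14 → O
  i= 5: K-K =  0 → A
  i= 6: O-Y = 16 → Q
  i= 7: N-I =  5 → F
  i= 8: K-E =  6 → G
  i= 9: F-R = 14 → O
  i=10: O-O =  0 → A
  i=11: K-U = 16 → Q
  i=12: W-R =  5 → F
  i=13: K-E =  6 → G
  i=14: V-H = 14 → O
  i=15: E-E =  0 → A
  i=16: F-P = 16 → Q
  i=17: H-C =  5 → F
  i=18: N-H =  6 → G
  i=19: P-B = 14 → O
  i=20: V-V =  0 → A
  i=21: N-X = 16 → Q
  i=22: Y-T =  5 → F
  i=23: F-Z =  6 → G
  i=24: N-Z = 14 → O
  shifts repeat with period 5: AQFGO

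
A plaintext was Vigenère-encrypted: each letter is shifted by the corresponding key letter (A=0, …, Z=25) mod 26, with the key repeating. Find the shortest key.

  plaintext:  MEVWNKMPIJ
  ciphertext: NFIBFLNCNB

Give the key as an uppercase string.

  i= 0: N-M =  1 → B
  i= 1: F-E =  1 → B
  i= 2: I-V = 13 → N
  i= 3: B-W =  5 → F
  i= 4: F-N = 18 → S
  i= 5: L-K =  1 → B
  i= 6: N-M =  1 → B
  i= 7: C-P = 13 → N
  i= 8: N-I =  5 → F
  i= 9: B-J = 18 → S
  shifts repeat with period 5: BBNFS

BBNFS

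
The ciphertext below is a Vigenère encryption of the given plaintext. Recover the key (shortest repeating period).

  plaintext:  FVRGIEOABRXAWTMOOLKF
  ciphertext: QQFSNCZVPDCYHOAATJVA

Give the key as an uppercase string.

  i= 0: Q-F = 11 → L
  i= 1: Q-V = 21 → V
  i= 2: F-R = 14 → O
  i= 3: S-G = 12 → M
  i= 4: N-I =  5 → F
  i= 5: C-E = 24 → Y
  i= 6: Z-O = 11 → L
  i= 7: V-A = 21 → V
  i= 8: P-B = 14 → O
  i= 9: D-R = 12 → M
  i=10: C-X =  5 → F
  i=11: Y-A = 24 → Y
  i=12: H-W = 11 → L
  i=13: O-T = 21 → V
  i=14: A-M = 14 → O
  i=15: A-O = 12 → M
  i=16: T-O =  5 → F
  i=17: J-L = 24 → Y
  i=18: V-K = 11 → L
  i=19: A-F = 21 → V
  shifts repeat with period 6: LVOMFY

LVOMFY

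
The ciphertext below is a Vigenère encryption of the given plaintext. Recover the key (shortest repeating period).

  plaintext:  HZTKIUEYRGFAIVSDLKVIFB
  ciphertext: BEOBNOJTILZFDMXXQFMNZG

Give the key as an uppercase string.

  i= 0: B-H = 20 → U
  i= 1: E-Z =  5 → F
  i= 2: O-T = 21 → V
  i= 3: B-K = 17 → R
  i= 4: N-I =  5 → F
  i= 5: O-U = 20 → U
  i= 6: J-E =  5 → F
  i= 7: T-Y = 21 → V
  i= 8: I-R = 17 → R
  i= 9: L-G =  5 → F
  i=10: Z-F = 20 → U
  i=11: F-A =  5 → F
  i=12: D-I = 21 → V
  i=13: M-V = 17 → R
  i=14: X-S =  5 → F
  i=15: X-D = 20 → U
  i=16: Q-L =  5 → F
  i=17: F-K = 21 → V
  i=18: M-V = 17 → R
  i=19: N-I =  5 → F
  i=20: Z-F = 20 → U
  i=21: G-B =  5 → F
  shifts repeat with period 5: UFVRF

UFVRF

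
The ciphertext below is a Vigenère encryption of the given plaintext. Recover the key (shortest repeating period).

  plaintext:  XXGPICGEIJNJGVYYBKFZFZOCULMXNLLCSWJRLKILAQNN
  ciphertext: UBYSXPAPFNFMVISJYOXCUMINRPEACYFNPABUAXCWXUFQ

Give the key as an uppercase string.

XESDPNUL

  i= 0: U-X = 23 → X
  i= 1: B-X =  4 → E
  i= 2: Y-G = 18 → S
  i= 3: S-P =  3 → D
  i= 4: X-I = 15 → P
  i= 5: P-C = 13 → N
  i= 6: A-G = 20 → U
  i= 7: P-E = 11 → L
  i= 8: F-I = 23 → X
  i= 9: N-J =  4 → E
  i=10: F-N = 18 → S
  i=11: M-J =  3 → D
  i=12: V-G = 15 → P
  i=13: I-V = 13 → N
  i=14: S-Y = 20 → U
  i=15: J-Y = 11 → L
  i=16: Y-B = 23 → X
  i=17: O-K =  4 → E
  i=18: X-F = 18 → S
  i=19: C-Z =  3 → D
  i=20: U-F = 15 → P
  i=21: M-Z = 13 → N
  i=22: I-O = 20 → U
  i=23: N-C = 11 → L
  i=24: R-U = 23 → X
  i=25: P-L =  4 → E
  i=26: E-M = 18 → S
  i=27: A-X =  3 → D
  i=28: C-N = 15 → P
  i=29: Y-L = 13 → N
  i=30: F-L = 20 → U
  i=31: N-C = 11 → L
  i=32: P-S = 23 → X
  i=33: A-W =  4 → E
  i=34: B-J = 18 → S
  i=35: U-R =  3 → D
  i=36: A-L = 15 → P
  i=37: X-K = 13 → N
  i=38: C-I = 20 → U
  i=39: W-L = 11 → L
  i=40: X-A = 23 → X
  i=41: U-Q =  4 → E
  i=42: F-N = 18 → S
  i=43: Q-N =  3 → D
  shifts repeat with period 8: XESDPNUL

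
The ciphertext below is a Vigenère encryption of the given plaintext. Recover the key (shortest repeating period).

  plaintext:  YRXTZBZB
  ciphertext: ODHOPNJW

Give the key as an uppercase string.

  i= 0: O-Y = 16 → Q
  i= 1: D-R = 12 → M
  i= 2: H-X = 10 → K
  i= 3: O-T = 21 → V
  i= 4: P-Z = 16 → Q
  i= 5: N-B = 12 → M
  i= 6: J-Z = 10 → K
  i= 7: W-B = 21 → V
  shifts repeat with period 4: QMKV

QMKV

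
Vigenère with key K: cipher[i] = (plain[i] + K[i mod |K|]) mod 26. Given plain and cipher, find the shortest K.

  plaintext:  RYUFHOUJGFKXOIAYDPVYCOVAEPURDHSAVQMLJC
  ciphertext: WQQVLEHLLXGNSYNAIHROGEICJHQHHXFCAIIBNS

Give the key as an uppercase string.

  i= 0: W-R =  5 → F
  i= 1: Q-Y = 18 → S
  i= 2: Q-U = 22 → W
  i= 3: V-F = 16 → Q
  i= 4: L-H =  4 → E
  i= 5: E-O = 16 → Q
  i= 6: H-U = 13 → N
  i= 7: L-J =  2 → C
  i= 8: L-G =  5 → F
  i= 9: X-F = 18 → S
  i=10: G-K = 22 → W
  i=11: N-X = 16 → Q
  i=12: S-O =  4 → E
  i=13: Y-I = 16 → Q
  i=14: N-A = 13 → N
  i=15: A-Y =  2 → C
  i=16: I-D =  5 → F
  i=17: H-P = 18 → S
  i=18: R-V = 22 → W
  i=19: O-Y = 16 → Q
  i=20: G-C =  4 → E
  i=21: E-O = 16 → Q
  i=22: I-V = 13 → N
  i=23: C-A =  2 → C
  i=24: J-E =  5 → F
  i=25: H-P = 18 → S
  i=26: Q-U = 22 → W
  i=27: H-R = 16 → Q
  i=28: H-D =  4 → E
  i=29: X-H = 16 → Q
  i=30: F-S = 13 → N
  i=31: C-A =  2 → C
  i=32: A-V =  5 → F
  i=33: I-Q = 18 → S
  i=34: I-M = 22 → W
  i=35: B-L = 16 → Q
  i=36: N-J =  4 → E
  i=37: S-C = 16 → Q
  shifts repeat with period 8: FSWQEQNC

FSWQEQNC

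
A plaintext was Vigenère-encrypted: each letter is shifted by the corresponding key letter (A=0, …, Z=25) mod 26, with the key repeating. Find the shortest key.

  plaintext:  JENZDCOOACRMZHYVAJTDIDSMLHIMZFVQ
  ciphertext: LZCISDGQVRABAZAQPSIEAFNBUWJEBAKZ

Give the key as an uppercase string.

  i= 0: L-J =  2 → C
  i= 1: Z-E = 21 → V
  i= 2: C-N = 15 → P
  i= 3: I-Z =  9 → J
  i= 4: S-D = 15 → P
  i= 5: D-C =  1 → B
  i= 6: G-O = 18 → S
  i= 7: Q-O =  2 → C
  i= 8: V-A = 21 → V
  i= 9: R-C = 15 → P
  i=10: A-R =  9 → J
  i=11: B-M = 15 → P
  i=12: A-Z =  1 → B
  i=13: Z-H = 18 → S
  i=14: A-Y =  2 → C
  i=15: Q-V = 21 → V
  i=16: P-A = 15 → P
  i=17: S-J =  9 → J
  i=18: I-T = 15 → P
  i=19: E-D =  1 → B
  i=20: A-I = 18 → S
  i=21: F-D =  2 → C
  i=22: N-S = 21 → V
  i=23: B-M = 15 → P
  i=24: U-L =  9 → J
  i=25: W-H = 15 → P
  i=26: J-I =  1 → B
  i=27: E-M = 18 → S
  i=28: B-Z =  2 → C
  i=29: A-F = 21 → V
  i=30: K-V = 15 → P
  i=31: Z-Q =  9 → J
  shifts repeat with period 7: CVPJPBS

CVPJPBS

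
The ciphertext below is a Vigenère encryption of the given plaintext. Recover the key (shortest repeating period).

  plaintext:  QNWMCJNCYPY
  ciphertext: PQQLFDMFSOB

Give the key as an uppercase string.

  i= 0: P-Q = 25 → Z
  i= 1: Q-N =  3 → D
  i= 2: Q-W = 20 → U
  i= 3: L-M = 25 → Z
  i= 4: F-C =  3 → D
  i= 5: D-J = 20 → U
  i= 6: M-N = 25 → Z
  i= 7: F-C =  3 → D
  i= 8: S-Y = 20 → U
  i= 9: O-P = 25 → Z
  i=10: B-Y =  3 → D
  shifts repeat with period 3: ZDU

ZDU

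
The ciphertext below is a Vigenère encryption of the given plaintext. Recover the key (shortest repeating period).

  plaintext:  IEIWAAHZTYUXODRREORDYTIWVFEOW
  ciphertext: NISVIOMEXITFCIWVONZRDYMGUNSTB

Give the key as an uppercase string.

  i= 0: N-I =  5 → F
  i= 1: I-E =  4 → E
  i= 2: S-I = 10 → K
  i= 3: V-W = 25 → Z
  i= 4: I-A =  8 → I
  i= 5: O-A = 14 → O
  i= 6: M-H =  5 → F
  i= 7: E-Z =  5 → F
  i= 8: X-T =  4 → E
  i= 9: I-Y = 10 → K
  i=10: T-U = 25 → Z
  i=11: F-X =  8 → I
  i=12: C-O = 14 → O
  i=13: I-D =  5 → F
  i=14: W-R =  5 → F
  i=15: V-R =  4 → E
  i=16: O-E = 10 → K
  i=17: N-O = 25 → Z
  i=18: Z-R =  8 → I
  i=19: R-D = 14 → O
  i=20: D-Y =  5 → F
  i=21: Y-T =  5 → F
  i=22: M-I =  4 → E
  i=23: G-W = 10 → K
  i=24: U-V = 25 → Z
  i=25: N-F =  8 → I
  i=26: S-E = 14 → O
  i=27: T-O =  5 → F
  i=28: B-W =  5 → F
  shifts repeat with period 7: FEKZIOF

FEKZIOF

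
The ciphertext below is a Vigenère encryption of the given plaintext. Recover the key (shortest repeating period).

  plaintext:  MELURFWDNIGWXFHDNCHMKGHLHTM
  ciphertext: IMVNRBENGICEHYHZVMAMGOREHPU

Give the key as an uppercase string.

  i= 0: I-M = 22 → W
  i= 1: M-E =  8 → I
  i= 2: V-L = 10 → K
  i= 3: N-U = 19 → T
  i= 4: R-R =  0 → A
  i= 5: B-F = 22 → W
  i= 6: E-W =  8 → I
  i= 7: N-D = 10 → K
  i= 8: G-N = 19 → T
  i= 9: I-I =  0 → A
  i=10: C-G = 22 → W
  i=11: E-W =  8 → I
  i=12: H-X = 10 → K
  i=13: Y-F = 19 → T
  i=14: H-H =  0 → A
  i=15: Z-D = 22 → W
  i=16: V-N =  8 → I
  i=17: M-C = 10 → K
  i=18: A-H = 19 → T
  i=19: M-M =  0 → A
  i=20: G-K = 22 → W
  i=21: O-G =  8 → I
  i=22: R-H = 10 → K
  i=23: E-L = 19 → T
  i=24: H-H =  0 → A
  i=25: P-T = 22 → W
  i=26: U-M =  8 → I
  shifts repeat with period 5: WIKTA

WIKTA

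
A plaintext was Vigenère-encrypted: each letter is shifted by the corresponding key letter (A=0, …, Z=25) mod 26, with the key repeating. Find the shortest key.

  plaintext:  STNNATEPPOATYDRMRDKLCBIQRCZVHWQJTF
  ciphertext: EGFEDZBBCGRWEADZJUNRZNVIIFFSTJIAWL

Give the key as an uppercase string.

  i= 0: E-S = 12 → M
  i= 1: G-T = 13 → N
  i= 2: F-N = 18 → S
  i= 3: E-N = 17 → R
  i= 4: D-A =  3 → D
  i= 5: Z-T =  6 → G
  i= 6: B-E = 23 → X
  i= 7: B-P = 12 → M
  i= 8: C-P = 13 → N
  i= 9: G-O = 18 → S
  i=10: R-A = 17 → R
  i=11: W-T =  3 → D
  i=12: E-Y =  6 → G
  i=13: A-D = 23 → X
  i=14: D-R = 12 → M
  i=15: Z-M = 13 → N
  i=16: J-R = 18 → S
  i=17: U-D = 17 → R
  i=18: N-K =  3 → D
  i=19: R-L =  6 → G
  i=20: Z-C = 23 → X
  i=21: N-B = 12 → M
  i=22: V-I = 13 → N
  i=23: I-Q = 18 → S
  i=24: I-R = 17 → R
  i=25: F-C =  3 → D
  i=26: F-Z =  6 → G
  i=27: S-V = 23 → X
  i=28: T-H = 12 → M
  i=29: J-W = 13 → N
  i=30: I-Q = 18 → S
  i=31: A-J = 17 → R
  i=32: W-T =  3 → D
  i=33: L-F =  6 → G
  shifts repeat with period 7: MNSRDGX

MNSRDGX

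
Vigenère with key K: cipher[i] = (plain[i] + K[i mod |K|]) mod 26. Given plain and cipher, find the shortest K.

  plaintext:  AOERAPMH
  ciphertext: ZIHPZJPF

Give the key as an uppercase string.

ZUDY

  i= 0: Z-A = 25 → Z
  i= 1: I-O = 20 → U
  i= 2: H-E =  3 → D
  i= 3: P-R = 24 → Y
  i= 4: Z-A = 25 → Z
  i= 5: J-P = 20 → U
  i= 6: P-M =  3 → D
  i= 7: F-H = 24 → Y
  shifts repeat with period 4: ZUDY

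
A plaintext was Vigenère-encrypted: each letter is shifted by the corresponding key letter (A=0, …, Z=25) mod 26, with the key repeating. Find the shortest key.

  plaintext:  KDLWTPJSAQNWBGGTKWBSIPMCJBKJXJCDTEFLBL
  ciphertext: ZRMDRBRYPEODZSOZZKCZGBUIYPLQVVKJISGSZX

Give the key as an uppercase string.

POBHYMIG

  i= 0: Z-K = 15 → P
  i= 1: R-D = 14 → O
  i= 2: M-L =  1 → B
  i= 3: D-W =  7 → H
  i= 4: R-T = 24 → Y
  i= 5: B-P = 12 → M
  i= 6: R-J =  8 → I
  i= 7: Y-S =  6 → G
  i= 8: P-A = 15 → P
  i= 9: E-Q = 14 → O
  i=10: O-N =  1 → B
  i=11: D-W =  7 → H
  i=12: Z-B = 24 → Y
  i=13: S-G = 12 → M
  i=14: O-G =  8 → I
  i=15: Z-T =  6 → G
  i=16: Z-K = 15 → P
  i=17: K-W = 14 → O
  i=18: C-B =  1 → B
  i=19: Z-S =  7 → H
  i=20: G-I = 24 → Y
  i=21: B-P = 12 → M
  i=22: U-M =  8 → I
  i=23: I-C =  6 → G
  i=24: Y-J = 15 → P
  i=25: P-B = 14 → O
  i=26: L-K =  1 → B
  i=27: Q-J =  7 → H
  i=28: V-X = 24 → Y
  i=29: V-J = 12 → M
  i=30: K-C =  8 → I
  i=31: J-D =  6 → G
  i=32: I-T = 15 → P
  i=33: S-E = 14 → O
  i=34: G-F =  1 → B
  i=35: S-L =  7 → H
  i=36: Z-B = 24 → Y
  i=37: X-L = 12 → M
  shifts repeat with period 8: POBHYMIG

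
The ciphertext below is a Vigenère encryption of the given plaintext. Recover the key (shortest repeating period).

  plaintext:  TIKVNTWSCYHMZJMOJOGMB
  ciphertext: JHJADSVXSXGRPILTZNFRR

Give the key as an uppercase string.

  i= 0: J-T = 16 → Q
  i= 1: H-I = 25 → Z
  i= 2: J-K = 25 → Z
  i= 3: A-V =  5 → F
  i= 4: D-N = 16 → Q
  i= 5: S-T = 25 → Z
  i= 6: V-W = 25 → Z
  i= 7: X-S =  5 → F
  i= 8: S-C = 16 → Q
  i= 9: X-Y = 25 → Z
  i=10: G-H = 25 → Z
  i=11: R-M =  5 → F
  i=12: P-Z = 16 → Q
  i=13: I-J = 25 → Z
  i=14: L-M = 25 → Z
  i=15: T-O =  5 → F
  i=16: Z-J = 16 → Q
  i=17: N-O = 25 → Z
  i=18: F-G = 25 → Z
  i=19: R-M =  5 → F
  i=20: R-B = 16 → Q
  shifts repeat with period 4: QZZF

QZZF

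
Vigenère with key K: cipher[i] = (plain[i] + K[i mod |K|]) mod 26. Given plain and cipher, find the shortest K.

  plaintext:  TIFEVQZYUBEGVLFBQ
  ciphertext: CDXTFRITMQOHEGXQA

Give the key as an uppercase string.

  i= 0: C-T =  9 → J
  i= 1: D-I = 21 → V
  i= 2: X-F = 18 → S
  i= 3: T-E = 15 → P
  i= 4: F-V = 10 → K
  i= 5: R-Q =  1 → B
  i= 6: I-Z =  9 → J
  i= 7: T-Y = 21 → V
  i= 8: M-U = 18 → S
  i= 9: Q-B = 15 → P
  i=10: O-E = 10 → K
  i=11: H-G =  1 → B
  i=12: E-V =  9 → J
  i=13: G-L = 21 → V
  i=14: X-F = 18 → S
  i=15: Q-B = 15 → P
  i=16: A-Q = 10 → K
  shifts repeat with period 6: JVSPKB

JVSPKB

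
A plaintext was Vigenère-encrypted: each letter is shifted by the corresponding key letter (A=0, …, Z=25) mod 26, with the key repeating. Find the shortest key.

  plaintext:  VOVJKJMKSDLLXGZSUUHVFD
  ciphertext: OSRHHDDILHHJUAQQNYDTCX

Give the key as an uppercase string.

TEWYXURY

  i= 0: O-V = 19 → T
  i= 1: S-O =  4 → E
  i= 2: R-V = 22 → W
  i= 3: H-J = 24 → Y
  i= 4: H-K = 23 → X
  i= 5: D-J = 20 → U
  i= 6: D-M = 17 → R
  i= 7: I-K = 24 → Y
  i= 8: L-S = 19 → T
  i= 9: H-D =  4 → E
  i=10: H-L = 22 → W
  i=11: J-L = 24 → Y
  i=12: U-X = 23 → X
  i=13: A-G = 20 → U
  i=14: Q-Z = 17 → R
  i=15: Q-S = 24 → Y
  i=16: N-U = 19 → T
  i=17: Y-U =  4 → E
  i=18: D-H = 22 → W
  i=19: T-V = 24 → Y
  i=20: C-F = 23 → X
  i=21: X-D = 20 → U
  shifts repeat with period 8: TEWYXURY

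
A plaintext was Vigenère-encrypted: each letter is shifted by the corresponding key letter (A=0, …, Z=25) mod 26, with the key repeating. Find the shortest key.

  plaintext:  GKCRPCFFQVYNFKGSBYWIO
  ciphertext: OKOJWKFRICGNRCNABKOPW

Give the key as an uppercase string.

  i= 0: O-G =  8 → I
  i= 1: K-K =  0 → A
  i= 2: O-C = 12 → M
  i= 3: J-R = 18 → S
  i= 4: W-P =  7 → H
  i= 5: K-C =  8 → I
  i= 6: F-F =  0 → A
  i= 7: R-F = 12 → M
  i= 8: I-Q = 18 → S
  i= 9: C-V =  7 → H
  i=10: G-Y =  8 → I
  i=11: N-N =  0 → A
  i=12: R-F = 12 → M
  i=13: C-K = 18 → S
  i=14: N-G =  7 → H
  i=15: A-S =  8 → I
  i=16: B-B =  0 → A
  i=17: K-Y = 12 → M
  i=18: O-W = 18 → S
  i=19: P-I =  7 → H
  i=20: W-O =  8 → I
  shifts repeat with period 5: IAMSH

IAMSH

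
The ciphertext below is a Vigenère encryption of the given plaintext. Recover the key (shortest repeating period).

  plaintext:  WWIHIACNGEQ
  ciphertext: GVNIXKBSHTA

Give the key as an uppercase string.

  i= 0: G-W = 10 → K
  i= 1: V-W = 25 → Z
  i= 2: N-I =  5 → F
  i= 3: I-H =  1 → B
  i= 4: X-I = 15 → P
  i= 5: K-A = 10 → K
  i= 6: B-C = 25 → Z
  i= 7: S-N =  5 → F
  i= 8: H-G =  1 → B
  i= 9: T-E = 15 → P
  i=10: A-Q = 10 → K
  shifts repeat with period 5: KZFBP

KZFBP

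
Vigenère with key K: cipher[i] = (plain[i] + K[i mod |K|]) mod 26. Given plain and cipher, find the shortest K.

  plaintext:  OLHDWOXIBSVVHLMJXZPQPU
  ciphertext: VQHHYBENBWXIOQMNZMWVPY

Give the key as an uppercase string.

HFAECN

  i= 0: V-O =  7 → H
  i= 1: Q-L =  5 → F
  i= 2: H-H =  0 → A
  i= 3: H-D =  4 → E
  i= 4: Y-W =  2 → C
  i= 5: B-O = 13 → N
  i= 6: E-X =  7 → H
  i= 7: N-I =  5 → F
  i= 8: B-B =  0 → A
  i= 9: W-S =  4 → E
  i=10: X-V =  2 → C
  i=11: I-V = 13 → N
  i=12: O-H =  7 → H
  i=13: Q-L =  5 → F
  i=14: M-M =  0 → A
  i=15: N-J =  4 → E
  i=16: Z-X =  2 → C
  i=17: M-Z = 13 → N
  i=18: W-P =  7 → H
  i=19: V-Q =  5 → F
  i=20: P-P =  0 → A
  i=21: Y-U =  4 → E
  shifts repeat with period 6: HFAECN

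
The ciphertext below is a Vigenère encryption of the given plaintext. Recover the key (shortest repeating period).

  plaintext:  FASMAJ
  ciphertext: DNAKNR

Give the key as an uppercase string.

  i= 0: D-F = 24 → Y
  i= 1: N-A = 13 → N
  i= 2: A-S =  8 → I
  i= 3: K-M = 24 → Y
  i= 4: N-A = 13 → N
  i= 5: R-J =  8 → I
  shifts repeat with period 3: YNI

YNI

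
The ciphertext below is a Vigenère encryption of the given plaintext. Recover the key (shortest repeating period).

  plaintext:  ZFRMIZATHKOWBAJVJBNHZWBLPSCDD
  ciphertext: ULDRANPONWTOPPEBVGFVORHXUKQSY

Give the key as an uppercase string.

  i= 0: U-Z = 21 → V
  i= 1: L-F =  6 → G
  i= 2: D-R = 12 → M
  i= 3: R-M =  5 → F
  i= 4: A-I = 18 → S
  i= 5: N-Z = 14 → O
  i= 6: P-A = 15 → P
  i= 7: O-T = 21 → V
  i= 8: N-H =  6 → G
  i= 9: W-K = 12 → M
  i=10: T-O =  5 → F
  i=11: O-W = 18 → S
  i=12: P-B = 14 → O
  i=13: P-A = 15 → P
  i=14: E-J = 21 → V
  i=15: B-V =  6 → G
  i=16: V-J = 12 → M
  i=17: G-B =  5 → F
  i=18: F-N = 18 → S
  i=19: V-H = 14 → O
  i=20: O-Z = 15 → P
  i=21: R-W = 21 → V
  i=22: H-B =  6 → G
  i=23: X-L = 12 → M
  i=24: U-P =  5 → F
  i=25: K-S = 18 → S
  i=26: Q-C = 14 → O
  i=27: S-D = 15 → P
  i=28: Y-D = 21 → V
  shifts repeat with period 7: VGMFSOP

VGMFSOP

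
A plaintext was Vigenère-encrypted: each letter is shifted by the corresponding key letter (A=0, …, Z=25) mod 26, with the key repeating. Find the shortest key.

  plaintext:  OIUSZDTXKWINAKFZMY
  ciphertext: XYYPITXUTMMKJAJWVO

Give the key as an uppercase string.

  i= 0: X-O =  9 → J
  i= 1: Y-I = 16 → Q
  i= 2: Y-U =  4 → E
  i= 3: P-S = 23 → X
  i= 4: I-Z =  9 → J
  i= 5: T-D = 16 → Q
  i= 6: X-T =  4 → E
  i= 7: U-X = 23 → X
  i= 8: T-K =  9 → J
  i= 9: M-W = 16 → Q
  i=10: M-I =  4 → E
  i=11: K-N = 23 → X
  i=12: J-A =  9 → J
  i=13: A-K = 16 → Q
  i=14: J-F =  4 → E
  i=15: W-Z = 23 → X
  i=16: V-M =  9 → J
  i=17: O-Y = 16 → Q
  shifts repeat with period 4: JQEX

JQEX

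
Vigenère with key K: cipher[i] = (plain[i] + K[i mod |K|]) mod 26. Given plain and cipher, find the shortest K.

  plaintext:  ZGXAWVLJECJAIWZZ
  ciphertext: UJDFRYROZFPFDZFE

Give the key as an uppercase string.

  i= 0: U-Z = 21 → V
  i= 1: J-G =  3 → D
  i= 2: D-X =  6 → G
  i= 3: F-A =  5 → F
  i= 4: R-W = 21 → V
  i= 5: Y-V =  3 → D
  i= 6: R-L =  6 → G
  i= 7: O-J =  5 → F
  i= 8: Z-E = 21 → V
  i= 9: F-C =  3 → D
  i=10: P-J =  6 → G
  i=11: F-A =  5 → F
  i=12: D-I = 21 → V
  i=13: Z-W =  3 → D
  i=14: F-Z =  6 → G
  i=15: E-Z =  5 → F
  shifts repeat with period 4: VDGF

VDGF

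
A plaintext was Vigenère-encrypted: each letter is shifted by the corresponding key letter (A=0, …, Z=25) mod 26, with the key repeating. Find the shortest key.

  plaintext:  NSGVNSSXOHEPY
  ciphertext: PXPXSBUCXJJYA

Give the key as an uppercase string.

CFJ

  i= 0: P-N =  2 → C
  i= 1: X-S =  5 → F
  i= 2: P-G =  9 → J
  i= 3: X-V =  2 → C
  i= 4: S-N =  5 → F
  i= 5: B-S =  9 → J
  i= 6: U-S =  2 → C
  i= 7: C-X =  5 → F
  i= 8: X-O =  9 → J
  i= 9: J-H =  2 → C
  i=10: J-E =  5 → F
  i=11: Y-P =  9 → J
  i=12: A-Y =  2 → C
  shifts repeat with period 3: CFJ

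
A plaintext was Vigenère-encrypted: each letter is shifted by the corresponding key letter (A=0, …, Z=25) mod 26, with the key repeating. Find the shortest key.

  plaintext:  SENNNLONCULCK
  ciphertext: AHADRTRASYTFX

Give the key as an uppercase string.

IDNQE

  i= 0: A-S =  8 → I
  i= 1: H-E =  3 → D
  i= 2: A-N = 13 → N
  i= 3: D-N = 16 → Q
  i= 4: R-N =  4 → E
  i= 5: T-L =  8 → I
  i= 6: R-O =  3 → D
  i= 7: A-N = 13 → N
  i= 8: S-C = 16 → Q
  i= 9: Y-U =  4 → E
  i=10: T-L =  8 → I
  i=11: F-C =  3 → D
  i=12: X-K = 13 → N
  shifts repeat with period 5: IDNQE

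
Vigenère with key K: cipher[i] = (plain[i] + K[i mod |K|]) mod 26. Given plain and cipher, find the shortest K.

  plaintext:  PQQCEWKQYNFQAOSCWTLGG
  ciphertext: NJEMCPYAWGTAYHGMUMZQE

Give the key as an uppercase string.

  i= 0: N-P = 24 → Y
  i= 1: J-Q = 19 → T
  i= 2: E-Q = 14 → O
  i= 3: M-C = 10 → K
  i= 4: C-E = 24 → Y
  i= 5: P-W = 19 → T
  i= 6: Y-K = 14 → O
  i= 7: A-Q = 10 → K
  i= 8: W-Y = 24 → Y
  i= 9: G-N = 19 → T
  i=10: T-F = 14 → O
  i=11: A-Q = 10 → K
  i=12: Y-A = 24 → Y
  i=13: H-O = 19 → T
  i=14: G-S = 14 → O
  i=15: M-C = 10 → K
  i=16: U-W = 24 → Y
  i=17: M-T = 19 → T
  i=18: Z-L = 14 → O
  i=19: Q-G = 10 → K
  i=20: E-G = 24 → Y
  shifts repeat with period 4: YTOK

YTOK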